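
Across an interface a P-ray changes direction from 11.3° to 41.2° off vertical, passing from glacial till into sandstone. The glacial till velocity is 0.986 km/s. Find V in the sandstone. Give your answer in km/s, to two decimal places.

3.31 km/s

Snell's law: sin 11.3°/V₁ = sin 41.2°/V₂.
V₂ = V₁·sin 41.2°/sin 11.3° = 0.986 × 3.3616 = 3.31 km/s.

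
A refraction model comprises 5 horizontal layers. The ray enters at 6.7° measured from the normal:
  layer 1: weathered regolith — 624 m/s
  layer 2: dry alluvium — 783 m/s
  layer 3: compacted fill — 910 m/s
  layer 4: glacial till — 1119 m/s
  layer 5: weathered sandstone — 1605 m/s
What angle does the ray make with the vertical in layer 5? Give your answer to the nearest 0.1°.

Snell's law across each interface conserves sin θ / V, so sin θ_5 = V_5·sin θ₁/V₁.
sin θ_5 = 1605 × sin 6.7° / 624 = 0.3001.
θ_5 = 17.46° from the vertical.

17.5°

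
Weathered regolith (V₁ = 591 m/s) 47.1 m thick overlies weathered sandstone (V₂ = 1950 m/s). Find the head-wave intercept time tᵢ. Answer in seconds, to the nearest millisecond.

θ_c = arcsin(V₁/V₂) = arcsin(591/1950) = 17.64°; cos θ_c = 0.9530.
tᵢ = 2h·cos θ_c / V₁ = 2·47.1·0.9530 / 591 = 0.15189 s.

0.152 s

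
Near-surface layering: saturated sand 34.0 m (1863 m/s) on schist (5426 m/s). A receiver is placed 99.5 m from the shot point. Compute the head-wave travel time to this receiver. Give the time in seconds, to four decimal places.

0.0526 s

θ_c = arcsin(V₁/V₂) = arcsin(1863/5426) = 20.08°, cos θ_c = 0.9392.
Intercept time tᵢ = 2h cos θ_c / V₁ = 2·34.0·0.9392/1863 = 0.03428 s.
t = x/V₂ + tᵢ = 99.5/5426 + 0.03428 = 0.05262 s.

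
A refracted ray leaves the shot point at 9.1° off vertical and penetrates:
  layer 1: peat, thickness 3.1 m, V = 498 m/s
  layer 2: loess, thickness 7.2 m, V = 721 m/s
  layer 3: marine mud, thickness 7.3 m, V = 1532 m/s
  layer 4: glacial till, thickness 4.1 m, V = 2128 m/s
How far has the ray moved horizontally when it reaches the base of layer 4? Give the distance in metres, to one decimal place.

Ray parameter p = sin 9.1° / 498 m/s = 3.1759e-04 s/m.
Layer 1: θ = 9.10°; offset = 3.1·tan 9.10° = 0.497 m.
Layer 2: sin θ = p·721 = 0.2290 → θ = 13.24°; offset = 7.2·tan 13.24° = 1.694 m.
Layer 3: sin θ = p·1532 = 0.4865 → θ = 29.11°; offset = 7.3·tan 29.11° = 4.065 m.
Layer 4: sin θ = p·2128 = 0.6758 → θ = 42.52°; offset = 4.1·tan 42.52° = 3.759 m.
Total horizontal offset = 10.015 m.

10.0 m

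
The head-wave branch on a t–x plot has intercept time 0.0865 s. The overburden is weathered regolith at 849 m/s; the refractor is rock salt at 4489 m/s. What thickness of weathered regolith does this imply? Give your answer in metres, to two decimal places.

h = tᵢ·V₁·V₂ / (2·√(V₂²−V₁²)).
√(V₂²−V₁²) = √(4489² − 849²) = 4408.0 m/s.
h = 0.0865 s × 849 × 4489 / (2 × 4408.0) = 37.39 m.

37.39 m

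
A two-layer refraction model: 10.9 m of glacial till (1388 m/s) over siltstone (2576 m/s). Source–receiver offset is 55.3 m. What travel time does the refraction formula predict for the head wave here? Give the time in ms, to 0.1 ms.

34.7 ms

θ_c = arcsin(V₁/V₂) = arcsin(1388/2576) = 32.60°, cos θ_c = 0.8424.
Intercept time tᵢ = 2h cos θ_c / V₁ = 2·10.9·0.8424/1388 = 0.01323 s.
t = x/V₂ + tᵢ = 55.3/2576 + 0.01323 = 0.03470 s.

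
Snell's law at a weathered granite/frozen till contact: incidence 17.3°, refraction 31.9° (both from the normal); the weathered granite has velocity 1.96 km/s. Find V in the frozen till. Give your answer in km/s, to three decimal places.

Snell's law: sin 17.3°/V₁ = sin 31.9°/V₂.
V₂ = V₁·sin 31.9°/sin 17.3° = 1.96 × 1.7770 = 3.483 km/s.

3.483 km/s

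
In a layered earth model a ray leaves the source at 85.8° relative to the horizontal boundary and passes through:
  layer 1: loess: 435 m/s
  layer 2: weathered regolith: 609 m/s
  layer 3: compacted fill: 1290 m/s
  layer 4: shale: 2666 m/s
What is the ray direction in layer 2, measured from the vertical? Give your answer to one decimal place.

5.9°

From the normal: θ₁ = 90° − 85.8° = 4.2°.
Snell's law across each interface conserves sin θ / V, so sin θ_2 = V_2·sin θ₁/V₁.
sin θ_2 = 609 × sin 4.2° / 435 = 0.1025.
θ_2 = 5.89° from the vertical.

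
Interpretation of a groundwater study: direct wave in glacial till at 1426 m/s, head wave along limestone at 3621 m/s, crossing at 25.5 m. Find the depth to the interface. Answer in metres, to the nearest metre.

8 m

x_cross = 2h·√((V₂+V₁)/(V₂−V₁)) → h = x_cross / (2·√((V₂+V₁)/(V₂−V₁))).
√((V₂+V₁)/(V₂−V₁)) = √((3621+1426)/(3621−1426)) = 1.5163.
h = 25.5 / (2·1.5163) = 8.41 m.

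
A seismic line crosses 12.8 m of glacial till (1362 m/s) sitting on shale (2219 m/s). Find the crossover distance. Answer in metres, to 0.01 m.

52.33 m

θ_c = arcsin(1362/2219) = 37.86°, so cos θ_c = 0.7895 and tᵢ = 2h cos θ_c/V₁ = 0.0148 s.
At crossover x/V₁ = x/V₂ + tᵢ ⇒ x = tᵢ/(1/V₁ − 1/V₂) = 0.01484/(7.3421e-04 − 4.5065e-04) = 52.33 m.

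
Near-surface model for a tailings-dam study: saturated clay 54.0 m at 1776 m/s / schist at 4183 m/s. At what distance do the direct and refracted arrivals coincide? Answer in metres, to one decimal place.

θ_c = arcsin(1776/4183) = 25.12°, so cos θ_c = 0.9054 and tᵢ = 2h cos θ_c/V₁ = 0.0551 s.
At crossover x/V₁ = x/V₂ + tᵢ ⇒ x = tᵢ/(1/V₁ − 1/V₂) = 0.05506/(5.6306e-04 − 2.3906e-04) = 169.93 m.

169.9 m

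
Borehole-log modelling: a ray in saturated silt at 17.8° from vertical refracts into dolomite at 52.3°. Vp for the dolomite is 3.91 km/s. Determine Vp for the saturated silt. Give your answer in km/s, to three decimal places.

Snell's law: sin 17.8°/V₁ = sin 52.3°/V₂.
V₁ = V₂·sin 17.8°/sin 52.3° = 3.91 × 0.3864 = 1.511 km/s.

1.511 km/s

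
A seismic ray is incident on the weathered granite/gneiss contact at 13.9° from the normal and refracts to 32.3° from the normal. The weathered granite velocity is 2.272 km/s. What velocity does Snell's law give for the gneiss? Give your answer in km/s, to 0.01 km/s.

sin 13.9° = 0.2402; sin 32.3° = 0.5344.
V₂ = V₁·(sin θ₂/sin θ₁) = 2.272·(0.5344/0.2402) = 5.05 km/s.

5.05 km/s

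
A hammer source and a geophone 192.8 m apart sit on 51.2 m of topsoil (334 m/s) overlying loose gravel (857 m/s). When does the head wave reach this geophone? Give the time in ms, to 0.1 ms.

t = x/V₂ + 2h·√(V₂²−V₁²)/(V₁V₂).
√(V₂²−V₁²) = √(857²−334²) = 789.2 m/s; delay term = 2·51.2·789.2/(334·857) = 0.28234 s.
t = 192.8/857 + 0.28234 = 0.50732 s.

507.3 ms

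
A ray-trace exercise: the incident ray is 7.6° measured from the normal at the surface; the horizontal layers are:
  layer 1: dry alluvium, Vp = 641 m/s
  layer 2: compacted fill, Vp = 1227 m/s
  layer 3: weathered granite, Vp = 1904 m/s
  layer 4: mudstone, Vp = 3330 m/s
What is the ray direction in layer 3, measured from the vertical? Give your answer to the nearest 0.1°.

23.1°

Snell's law across each interface conserves sin θ / V, so sin θ_3 = V_3·sin θ₁/V₁.
sin θ_3 = 1904 × sin 7.6° / 641 = 0.3928.
θ_3 = 23.13° from the vertical.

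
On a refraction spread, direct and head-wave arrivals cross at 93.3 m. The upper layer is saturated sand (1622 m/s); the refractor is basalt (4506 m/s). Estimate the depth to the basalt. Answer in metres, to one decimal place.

x_cross = 2h·√((V₂+V₁)/(V₂−V₁)) → h = x_cross / (2·√((V₂+V₁)/(V₂−V₁))).
√((V₂+V₁)/(V₂−V₁)) = √((4506+1622)/(4506−1622)) = 1.4577.
h = 93.3 / (2·1.4577) = 32.00 m.

32.0 m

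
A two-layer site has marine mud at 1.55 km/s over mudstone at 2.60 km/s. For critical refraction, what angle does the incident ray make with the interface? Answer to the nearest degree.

At critical incidence the refracted ray runs along the interface (θ₂ = 90°), so sin θ_c = V₁/V₂.
θ_c = arcsin(1.55/2.60) = arcsin 0.5962 = 36.59°.
Measured from the interface: 90° − 36.59° = 53.41°.

53°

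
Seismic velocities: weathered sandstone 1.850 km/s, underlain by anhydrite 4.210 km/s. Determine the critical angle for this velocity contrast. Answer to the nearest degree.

Critical incidence: sin θ_c = V₁/V₂ = 1.850/4.210 = 0.4394.
θ_c = arcsin 0.4394 = 26.07°.

26°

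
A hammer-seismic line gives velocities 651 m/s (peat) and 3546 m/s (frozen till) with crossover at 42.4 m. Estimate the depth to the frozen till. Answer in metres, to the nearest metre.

18 m

x_cross = 2h·√((V₂+V₁)/(V₂−V₁)) → h = x_cross / (2·√((V₂+V₁)/(V₂−V₁))).
√((V₂+V₁)/(V₂−V₁)) = √((3546+651)/(3546−651)) = 1.2041.
h = 42.4 / (2·1.2041) = 17.61 m.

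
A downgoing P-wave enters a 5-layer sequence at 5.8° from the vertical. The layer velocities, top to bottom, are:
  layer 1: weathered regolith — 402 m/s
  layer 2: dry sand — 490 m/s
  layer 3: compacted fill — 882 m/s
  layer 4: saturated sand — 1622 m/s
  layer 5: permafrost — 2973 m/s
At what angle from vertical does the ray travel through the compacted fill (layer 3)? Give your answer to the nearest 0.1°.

Snell's law across each interface conserves sin θ / V, so sin θ_3 = V_3·sin θ₁/V₁.
sin θ_3 = 882 × sin 5.8° / 402 = 0.2217.
θ_3 = arcsin 0.2217 = 12.81°.

12.8°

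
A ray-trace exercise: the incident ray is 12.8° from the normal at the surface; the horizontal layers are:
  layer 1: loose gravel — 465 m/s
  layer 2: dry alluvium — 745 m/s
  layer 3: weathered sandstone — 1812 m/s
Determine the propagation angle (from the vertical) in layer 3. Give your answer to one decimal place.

59.7°

Snell's law across each interface conserves sin θ / V, so sin θ_3 = V_3·sin θ₁/V₁.
sin θ_3 = 1812 × sin 12.8° / 465 = 0.8633.
θ_3 = arcsin 0.8633 = 59.69°.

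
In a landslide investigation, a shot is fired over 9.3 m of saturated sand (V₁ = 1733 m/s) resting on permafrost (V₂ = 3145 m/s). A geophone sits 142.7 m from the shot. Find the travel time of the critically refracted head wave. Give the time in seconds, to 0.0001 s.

0.0543 s

t = x/V₂ + 2h·√(V₂²−V₁²)/(V₁V₂).
√(V₂²−V₁²) = √(3145²−1733²) = 2624.4 m/s; delay term = 2·9.3·2624.4/(1733·3145) = 0.00896 s.
t = 142.7/3145 + 0.00896 = 0.05433 s.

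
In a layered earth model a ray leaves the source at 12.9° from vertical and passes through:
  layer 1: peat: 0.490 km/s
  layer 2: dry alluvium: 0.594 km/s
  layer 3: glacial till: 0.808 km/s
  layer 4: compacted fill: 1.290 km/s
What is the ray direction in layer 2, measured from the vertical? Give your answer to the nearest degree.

16°

Snell's law across each interface conserves sin θ / V, so sin θ_2 = V_2·sin θ₁/V₁.
sin θ_2 = 0.594 × sin 12.9° / 0.490 = 0.2706.
θ_2 = arcsin 0.2706 = 15.70°.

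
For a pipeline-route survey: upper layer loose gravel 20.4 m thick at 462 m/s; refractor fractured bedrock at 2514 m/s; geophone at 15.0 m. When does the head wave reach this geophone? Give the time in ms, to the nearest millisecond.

θ_c = arcsin(V₁/V₂) = arcsin(462/2514) = 10.59°, cos θ_c = 0.9830.
Intercept time tᵢ = 2h cos θ_c / V₁ = 2·20.4·0.9830/462 = 0.08681 s.
t = x/V₂ + tᵢ = 15.0/2514 + 0.08681 = 0.09277 s.

93 ms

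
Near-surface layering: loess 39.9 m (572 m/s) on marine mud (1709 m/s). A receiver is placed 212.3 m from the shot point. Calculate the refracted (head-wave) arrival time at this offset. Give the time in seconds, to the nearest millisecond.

0.256 s

t = x/V₂ + 2h·√(V₂²−V₁²)/(V₁V₂).
√(V₂²−V₁²) = √(1709²−572²) = 1610.4 m/s; delay term = 2·39.9·1610.4/(572·1709) = 0.13146 s.
t = 212.3/1709 + 0.13146 = 0.25569 s.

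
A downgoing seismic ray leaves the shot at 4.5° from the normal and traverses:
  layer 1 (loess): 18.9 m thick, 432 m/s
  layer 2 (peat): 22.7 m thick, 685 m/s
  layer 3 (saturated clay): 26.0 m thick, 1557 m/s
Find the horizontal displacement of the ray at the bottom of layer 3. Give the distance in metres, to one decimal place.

12.0 m

Apply Snell's law at each interface; in layer i the horizontal offset is hᵢ·tan θᵢ.
Layer 1: θ = 4.50°; offset = 18.9·tan 4.50° = 1.487 m.
Layer 2: sin θ = 685·sin 4.5°/432 = 0.1244, θ = 7.15°; offset = 22.7·tan 7.15° = 2.846 m.
Layer 3: sin θ = 1557·sin 4.5°/432 = 0.2828, θ = 16.43°; offset = 26.0·tan 16.43° = 7.665 m.
Σ offsets = 11.999 m.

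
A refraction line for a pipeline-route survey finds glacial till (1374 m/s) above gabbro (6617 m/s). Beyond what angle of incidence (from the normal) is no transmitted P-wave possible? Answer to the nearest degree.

12°

At critical incidence the refracted ray runs along the interface (θ₂ = 90°), so sin θ_c = V₁/V₂.
θ_c = arcsin(1374/6617) = arcsin 0.2076 = 11.98°.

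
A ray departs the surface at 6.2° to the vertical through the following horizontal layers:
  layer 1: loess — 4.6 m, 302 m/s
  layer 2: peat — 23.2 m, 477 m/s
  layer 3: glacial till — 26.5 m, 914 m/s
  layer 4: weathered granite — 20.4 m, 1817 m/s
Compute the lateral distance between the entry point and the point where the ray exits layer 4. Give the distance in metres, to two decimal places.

31.12 m

p = sin θ₁/V₁ = sin 6.2°/302 = 3.5761e-04 s/m is conserved through the stack.
Layer 1: θ = 6.20°; offset = 4.6·tan 6.20° = 0.4997 m.
Layer 2: sin θ = p·477 = 0.1706 → θ = 9.82°; offset = 23.2·tan 9.82° = 4.0164 m.
Layer 3: sin θ = p·914 = 0.3269 → θ = 19.08°; offset = 26.5·tan 19.08° = 9.1652 m.
Layer 4: sin θ = p·1817 = 0.6498 → θ = 40.53°; offset = 20.4·tan 40.53° = 17.4389 m.
Total horizontal offset = 31.1201 m.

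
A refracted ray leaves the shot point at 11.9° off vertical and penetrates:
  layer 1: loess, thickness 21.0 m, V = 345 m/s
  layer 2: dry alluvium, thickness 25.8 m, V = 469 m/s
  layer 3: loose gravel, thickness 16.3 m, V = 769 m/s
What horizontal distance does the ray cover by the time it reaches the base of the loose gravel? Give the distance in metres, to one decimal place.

Ray parameter p = sin 11.9° / 345 m/s = 5.9769e-04 s/m.
Layer 1: θ = 11.90°; offset = 21.0·tan 11.90° = 4.425 m.
Layer 2: sin θ = p·469 = 0.2803 → θ = 16.28°; offset = 25.8·tan 16.28° = 7.534 m.
Layer 3: sin θ = p·769 = 0.4596 → θ = 27.36°; offset = 16.3·tan 27.36° = 8.436 m.
Σ offsets = 20.395 m.

20.4 m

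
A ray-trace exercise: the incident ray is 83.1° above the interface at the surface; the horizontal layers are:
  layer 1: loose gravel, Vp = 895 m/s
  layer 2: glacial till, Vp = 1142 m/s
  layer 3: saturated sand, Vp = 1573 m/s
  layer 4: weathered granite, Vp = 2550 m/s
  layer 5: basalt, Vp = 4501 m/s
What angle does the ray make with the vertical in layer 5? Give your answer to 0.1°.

37.2°

From the normal: θ₁ = 90° − 83.1° = 6.9°.
Snell's law across each interface conserves sin θ / V, so sin θ_5 = V_5·sin θ₁/V₁.
sin θ_5 = 4501 × sin 6.9° / 895 = 0.6042.
θ_5 = 37.17° from the vertical.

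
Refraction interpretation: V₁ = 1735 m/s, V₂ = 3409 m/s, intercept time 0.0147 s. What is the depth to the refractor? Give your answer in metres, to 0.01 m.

14.81 m

h = tᵢ·V₁·V₂ / (2·√(V₂²−V₁²)).
√(V₂²−V₁²) = √(3409² − 1735²) = 2934.5 m/s.
h = 0.0147 s × 1735 × 3409 / (2 × 2934.5) = 14.81 m.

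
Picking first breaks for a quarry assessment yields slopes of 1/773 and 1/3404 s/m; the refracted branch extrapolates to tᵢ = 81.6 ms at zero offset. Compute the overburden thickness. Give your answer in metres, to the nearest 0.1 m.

32.4 m

h = tᵢ·V₁·V₂ / (2·√(V₂²−V₁²)).
√(V₂²−V₁²) = √(3404² − 773²) = 3315.1 m/s.
h = 0.0816 s × 773 × 3404 / (2 × 3315.1) = 32.38 m.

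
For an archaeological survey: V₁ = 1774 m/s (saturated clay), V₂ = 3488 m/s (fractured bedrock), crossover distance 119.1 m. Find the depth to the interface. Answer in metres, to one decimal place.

x_cross = 2h·√((V₂+V₁)/(V₂−V₁)) → h = x_cross / (2·√((V₂+V₁)/(V₂−V₁))).
√((V₂+V₁)/(V₂−V₁)) = √((3488+1774)/(3488−1774)) = 1.7521.
h = 119.1 / (2·1.7521) = 33.99 m.

34.0 m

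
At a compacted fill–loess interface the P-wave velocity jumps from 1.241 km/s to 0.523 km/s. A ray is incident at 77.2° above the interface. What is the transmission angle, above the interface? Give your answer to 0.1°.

Convert to the normal: θ₁ = 90° − 77.2° = 12.8°.
Snell's law: sin θ₂ = (V₂/V₁)·sin θ₁ = (0.523/1.241)·sin 12.8° = 0.0934.
θ₂ = arcsin 0.0934 = 5.36° from the normal.
From the interface: 90° − 5.36° = 84.64°.

84.6°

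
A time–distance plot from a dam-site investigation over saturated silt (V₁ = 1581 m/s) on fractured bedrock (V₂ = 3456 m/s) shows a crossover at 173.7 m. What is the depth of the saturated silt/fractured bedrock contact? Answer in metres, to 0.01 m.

52.99 m

x_cross = 2h·√((V₂+V₁)/(V₂−V₁)) → h = x_cross / (2·√((V₂+V₁)/(V₂−V₁))).
√((V₂+V₁)/(V₂−V₁)) = √((3456+1581)/(3456−1581)) = 1.6390.
h = 173.7 / (2·1.6390) = 52.99 m.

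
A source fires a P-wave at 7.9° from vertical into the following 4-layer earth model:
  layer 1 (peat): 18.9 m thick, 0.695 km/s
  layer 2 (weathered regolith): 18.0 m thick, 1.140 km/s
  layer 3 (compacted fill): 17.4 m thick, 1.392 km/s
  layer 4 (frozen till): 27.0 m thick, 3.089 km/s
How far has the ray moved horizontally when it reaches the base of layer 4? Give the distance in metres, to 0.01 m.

p = sin θ₁/V₁ = sin 7.9°/0.695 = 1.9776e-01 s/km is conserved through the stack.
Layer 1: θ = 7.90°; offset = 18.9·tan 7.90° = 2.6226 m.
Layer 2: sin θ = p·1.140 = 0.2254 → θ = 13.03°; offset = 18.0·tan 13.03° = 4.1653 m.
Layer 3: sin θ = p·1.392 = 0.2753 → θ = 15.98°; offset = 17.4·tan 15.98° = 4.9825 m.
Layer 4: sin θ = p·3.089 = 0.6109 → θ = 37.65°; offset = 27.0·tan 37.65° = 20.8331 m.
Summing the layer offsets gives 32.6035 m.

32.60 m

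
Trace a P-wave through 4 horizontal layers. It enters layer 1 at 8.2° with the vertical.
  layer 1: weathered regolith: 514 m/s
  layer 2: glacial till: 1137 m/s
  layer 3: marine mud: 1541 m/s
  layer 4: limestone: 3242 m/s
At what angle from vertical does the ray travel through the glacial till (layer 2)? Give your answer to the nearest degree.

Snell's law across each interface conserves sin θ / V, so sin θ_2 = V_2·sin θ₁/V₁.
sin θ_2 = 1137 × sin 8.2° / 514 = 0.3155.
θ_2 = arcsin 0.3155 = 18.39°.

18°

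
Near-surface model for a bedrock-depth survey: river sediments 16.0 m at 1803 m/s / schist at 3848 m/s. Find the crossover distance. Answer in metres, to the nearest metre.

θ_c = arcsin(1803/3848) = 27.94°, so cos θ_c = 0.8834 and tᵢ = 2h cos θ_c/V₁ = 0.0157 s.
At crossover x/V₁ = x/V₂ + tᵢ ⇒ x = tᵢ/(1/V₁ − 1/V₂) = 0.01568/(5.5463e-04 − 2.5988e-04) = 53.19 m.

53 m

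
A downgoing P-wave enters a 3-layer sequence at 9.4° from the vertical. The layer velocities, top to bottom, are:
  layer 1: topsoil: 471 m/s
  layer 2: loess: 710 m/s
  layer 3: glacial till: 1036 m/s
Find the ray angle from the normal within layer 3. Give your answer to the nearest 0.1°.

21.1°

Ray parameter p = sin 9.4° / 471 = 3.4676e-04 s/m.
sin θ_3 = p·V_3 = 3.4676e-04 × 1036 = 0.3592.
θ_3 = arcsin 0.3592 = 21.05°.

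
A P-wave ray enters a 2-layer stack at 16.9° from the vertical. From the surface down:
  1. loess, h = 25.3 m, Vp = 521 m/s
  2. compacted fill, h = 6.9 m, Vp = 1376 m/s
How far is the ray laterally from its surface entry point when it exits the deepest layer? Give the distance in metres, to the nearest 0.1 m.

16.0 m

Ray parameter p = sin 16.9° / 521 m/s = 5.5797e-04 s/m.
Layer 1: θ = 16.90°; offset = 25.3·tan 16.90° = 7.687 m.
Layer 2: sin θ = p·1376 = 0.7678 → θ = 50.15°; offset = 6.9·tan 50.15° = 8.268 m.
Total horizontal offset = 15.955 m.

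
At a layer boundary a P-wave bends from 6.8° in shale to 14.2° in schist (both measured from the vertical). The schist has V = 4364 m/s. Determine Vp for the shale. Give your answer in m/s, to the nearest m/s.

2106 m/s

sin 6.8° = 0.1184; sin 14.2° = 0.2453.
V₁ = V₂·(sin θ₁/sin θ₂) = 4364·(0.1184/0.2453) = 2106.40 m/s.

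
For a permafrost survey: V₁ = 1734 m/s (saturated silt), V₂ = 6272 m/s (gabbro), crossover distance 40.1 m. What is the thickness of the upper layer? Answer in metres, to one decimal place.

15.1 m

h = (x_cross/2)·√((V₂−V₁)/(V₂+V₁)).
(V₂−V₁)/(V₂+V₁) = (6272−1734)/(6272+1734) = 0.5668; √ = 0.7529.
h = (40.1/2)·0.7529 = 15.10 m.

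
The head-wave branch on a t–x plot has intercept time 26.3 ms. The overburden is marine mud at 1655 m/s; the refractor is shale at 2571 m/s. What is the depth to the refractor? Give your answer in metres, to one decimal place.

28.4 m

h = tᵢ·V₁·V₂ / (2·√(V₂²−V₁²)).
√(V₂²−V₁²) = √(2571² − 1655²) = 1967.5 m/s.
h = 0.0263 s × 1655 × 2571 / (2 × 1967.5) = 28.44 m.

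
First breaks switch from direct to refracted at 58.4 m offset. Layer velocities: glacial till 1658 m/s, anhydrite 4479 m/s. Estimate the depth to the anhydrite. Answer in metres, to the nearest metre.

20 m

h = (x_cross/2)·√((V₂−V₁)/(V₂+V₁)).
(V₂−V₁)/(V₂+V₁) = (4479−1658)/(4479+1658) = 0.4597; √ = 0.6780.
h = (58.4/2)·0.6780 = 19.80 m.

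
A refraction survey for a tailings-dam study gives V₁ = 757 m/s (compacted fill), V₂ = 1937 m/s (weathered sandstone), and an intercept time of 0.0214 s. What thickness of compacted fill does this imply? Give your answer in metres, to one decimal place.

8.8 m

θ_c = arcsin(757/1937) = 23.00°; cos θ_c = 0.9205.
tᵢ = 2h cos θ_c/V₁ ⇒ h = tᵢ·V₁/(2 cos θ_c) = 0.0214·757/(2·0.9205) = 8.80 m.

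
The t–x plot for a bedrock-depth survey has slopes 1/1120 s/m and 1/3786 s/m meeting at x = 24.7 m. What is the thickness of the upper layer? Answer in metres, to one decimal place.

9.1 m

h = (x_cross/2)·√((V₂−V₁)/(V₂+V₁)).
(V₂−V₁)/(V₂+V₁) = (3786−1120)/(3786+1120) = 0.5434; √ = 0.7372.
h = (24.7/2)·0.7372 = 9.10 m.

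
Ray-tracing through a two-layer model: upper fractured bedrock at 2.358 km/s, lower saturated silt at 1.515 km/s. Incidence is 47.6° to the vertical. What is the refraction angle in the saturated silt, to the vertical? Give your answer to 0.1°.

28.3°

Snell's law: sin θ₂ = (V₂/V₁)·sin θ₁ = (1.515/2.358)·sin 47.6° = 0.4745.
θ₂ = sin⁻¹(0.4745) = 28.32° (from vertical).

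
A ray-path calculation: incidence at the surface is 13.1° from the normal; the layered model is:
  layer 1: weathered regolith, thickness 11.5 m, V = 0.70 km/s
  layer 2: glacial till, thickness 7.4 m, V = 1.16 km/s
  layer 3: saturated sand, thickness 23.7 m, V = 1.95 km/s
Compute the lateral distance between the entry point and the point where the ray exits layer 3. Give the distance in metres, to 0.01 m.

24.97 m

Ray parameter p = sin 13.1° / 0.70 km/s = 3.2379e-01 s/km.
Layer 1: θ = 13.10°; offset = 11.5·tan 13.10° = 2.6761 m.
Layer 2: sin θ = p·1.16 = 0.3756 → θ = 22.06°; offset = 7.4·tan 22.06° = 2.9990 m.
Layer 3: sin θ = p·1.95 = 0.6314 → θ = 39.15°; offset = 23.7·tan 39.15° = 19.2965 m.
Total horizontal offset = 24.9716 m.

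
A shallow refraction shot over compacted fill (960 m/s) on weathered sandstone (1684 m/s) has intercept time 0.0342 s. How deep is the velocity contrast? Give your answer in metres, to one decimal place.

h = tᵢ·V₁·V₂ / (2·√(V₂²−V₁²)).
√(V₂²−V₁²) = √(1684² − 960²) = 1383.6 m/s.
h = 0.0342 s × 960 × 1684 / (2 × 1383.6) = 19.98 m.

20.0 m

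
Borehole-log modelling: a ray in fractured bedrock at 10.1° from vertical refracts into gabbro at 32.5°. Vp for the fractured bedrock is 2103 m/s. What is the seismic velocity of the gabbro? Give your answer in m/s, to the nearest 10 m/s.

Snell's law: sin 10.1°/V₁ = sin 32.5°/V₂.
V₂ = V₁·sin 32.5°/sin 10.1° = 2103 × 3.0639 = 6443.30 m/s.

6440 m/s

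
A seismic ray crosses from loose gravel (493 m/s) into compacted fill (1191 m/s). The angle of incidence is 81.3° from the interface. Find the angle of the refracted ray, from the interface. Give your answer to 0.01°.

Angle from the normal: 90° − 81.3° = 8.7°.
Snell's law: sin θ₂ = (V₂/V₁)·sin θ₁ = (1191/493)·sin 8.7° = 0.3654.
θ₂ = sin⁻¹(0.3654) = 21.43° (from vertical).
From the interface: 90° − 21.43° = 68.57°.

68.57°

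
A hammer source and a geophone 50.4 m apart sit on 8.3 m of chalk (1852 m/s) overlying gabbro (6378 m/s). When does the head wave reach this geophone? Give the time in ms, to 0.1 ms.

θ_c = arcsin(V₁/V₂) = arcsin(1852/6378) = 16.88°, cos θ_c = 0.9569.
Intercept time tᵢ = 2h cos θ_c / V₁ = 2·8.3·0.9569/1852 = 0.00858 s.
t = x/V₂ + tᵢ = 50.4/6378 + 0.00858 = 0.01648 s.

16.5 ms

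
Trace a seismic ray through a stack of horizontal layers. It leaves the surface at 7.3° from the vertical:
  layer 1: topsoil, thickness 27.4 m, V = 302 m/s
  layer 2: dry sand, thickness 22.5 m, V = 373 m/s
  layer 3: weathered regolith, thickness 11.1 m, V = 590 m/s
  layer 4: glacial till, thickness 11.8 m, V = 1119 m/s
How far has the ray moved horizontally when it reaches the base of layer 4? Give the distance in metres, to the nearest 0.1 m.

Ray parameter p = sin 7.3° / 302 m/s = 4.2074e-04 s/m.
Layer 1: θ = 7.30°; offset = 27.4·tan 7.30° = 3.510 m.
Layer 2: sin θ = p·373 = 0.1569 → θ = 9.03°; offset = 22.5·tan 9.03° = 3.575 m.
Layer 3: sin θ = p·590 = 0.2482 → θ = 14.37°; offset = 11.1·tan 14.37° = 2.844 m.
Layer 4: sin θ = p·1119 = 0.4708 → θ = 28.09°; offset = 11.8·tan 28.09° = 6.297 m.
Summing the layer offsets gives 16.227 m.

16.2 m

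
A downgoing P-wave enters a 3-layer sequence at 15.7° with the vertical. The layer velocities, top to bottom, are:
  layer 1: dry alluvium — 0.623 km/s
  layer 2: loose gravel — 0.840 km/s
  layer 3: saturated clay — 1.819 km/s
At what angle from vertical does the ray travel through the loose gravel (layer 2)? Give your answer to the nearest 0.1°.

Ray parameter p = sin 15.7° / 0.623 = 4.3435e-01 s/km.
sin θ_2 = p·V_2 = 4.3435e-01 × 0.840 = 0.3649.
θ_2 = arcsin 0.3649 = 21.40°.

21.4°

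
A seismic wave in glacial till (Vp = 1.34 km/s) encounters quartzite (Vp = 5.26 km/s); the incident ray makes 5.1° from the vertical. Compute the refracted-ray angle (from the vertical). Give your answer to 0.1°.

Snell's law: sin θ₂ = (V₂/V₁)·sin θ₁ = (5.26/1.34)·sin 5.1° = 0.3489.
θ₂ = sin⁻¹(0.3489) = 20.42° (from vertical).

20.4°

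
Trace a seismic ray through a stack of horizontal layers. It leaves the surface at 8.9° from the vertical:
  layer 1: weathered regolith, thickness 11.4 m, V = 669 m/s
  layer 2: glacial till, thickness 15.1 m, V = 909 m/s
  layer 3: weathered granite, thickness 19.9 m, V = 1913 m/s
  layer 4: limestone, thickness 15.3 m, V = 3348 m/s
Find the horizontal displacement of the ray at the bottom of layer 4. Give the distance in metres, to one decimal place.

Ray parameter p = sin 8.9° / 669 m/s = 2.3126e-04 s/m.
Layer 1: θ = 8.90°; offset = 11.4·tan 8.90° = 1.785 m.
Layer 2: sin θ = p·909 = 0.2102 → θ = 12.13°; offset = 15.1·tan 12.13° = 3.247 m.
Layer 3: sin θ = p·1913 = 0.4424 → θ = 26.26°; offset = 19.9·tan 26.26° = 9.816 m.
Layer 4: sin θ = p·3348 = 0.7742 → θ = 50.74°; offset = 15.3·tan 50.74° = 18.717 m.
Σ offsets = 33.566 m.

33.6 m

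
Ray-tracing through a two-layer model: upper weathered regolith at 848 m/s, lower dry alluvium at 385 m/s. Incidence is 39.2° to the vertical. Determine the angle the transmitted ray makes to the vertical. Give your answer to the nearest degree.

sin θ₁/V₁ = sin θ₂/V₂ ⇒ sin θ₂ = 385·sin 39.2°/848 = 385·0.6320/848 = 0.2869.
θ₂ = arcsin 0.2869 = 16.68° from the normal.

17°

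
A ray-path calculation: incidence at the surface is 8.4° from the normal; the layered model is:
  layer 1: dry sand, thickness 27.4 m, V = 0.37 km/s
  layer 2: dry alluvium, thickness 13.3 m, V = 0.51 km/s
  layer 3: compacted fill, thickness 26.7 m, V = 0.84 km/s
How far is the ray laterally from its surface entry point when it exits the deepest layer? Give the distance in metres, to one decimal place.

16.2 m

Ray parameter p = sin 8.4° / 0.37 km/s = 3.9482e-01 s/km.
Layer 1: θ = 8.40°; offset = 27.4·tan 8.40° = 4.046 m.
Layer 2: sin θ = p·0.51 = 0.2014 → θ = 11.62°; offset = 13.3·tan 11.62° = 2.734 m.
Layer 3: sin θ = p·0.84 = 0.3316 → θ = 19.37°; offset = 26.7·tan 19.37° = 9.386 m.
Summing the layer offsets gives 16.166 m.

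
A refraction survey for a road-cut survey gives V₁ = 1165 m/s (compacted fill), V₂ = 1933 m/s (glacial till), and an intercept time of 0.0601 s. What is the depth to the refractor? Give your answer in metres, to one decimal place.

h = tᵢ·V₁·V₂ / (2·√(V₂²−V₁²)).
√(V₂²−V₁²) = √(1933² − 1165²) = 1542.5 m/s.
h = 0.0601 s × 1165 × 1933 / (2 × 1542.5) = 43.87 m.

43.9 m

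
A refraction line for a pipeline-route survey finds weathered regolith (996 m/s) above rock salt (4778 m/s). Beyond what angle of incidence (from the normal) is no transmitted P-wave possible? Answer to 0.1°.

12.0°

At critical incidence the refracted ray runs along the interface (θ₂ = 90°), so sin θ_c = V₁/V₂.
θ_c = arcsin(996/4778) = arcsin 0.2085 = 12.03°.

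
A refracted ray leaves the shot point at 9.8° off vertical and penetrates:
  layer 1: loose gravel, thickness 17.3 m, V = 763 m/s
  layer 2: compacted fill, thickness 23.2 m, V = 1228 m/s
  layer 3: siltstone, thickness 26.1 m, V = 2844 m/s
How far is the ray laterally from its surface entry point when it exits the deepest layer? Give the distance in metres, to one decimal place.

31.0 m

p = sin θ₁/V₁ = sin 9.8°/763 = 2.2308e-04 s/m is conserved through the stack.
Layer 1: θ = 9.80°; offset = 17.3·tan 9.80° = 2.988 m.
Layer 2: sin θ = p·1228 = 0.2739 → θ = 15.90°; offset = 23.2·tan 15.90° = 6.608 m.
Layer 3: sin θ = p·2844 = 0.6344 → θ = 39.38°; offset = 26.1·tan 39.38° = 21.422 m.
Summing the layer offsets gives 31.019 m.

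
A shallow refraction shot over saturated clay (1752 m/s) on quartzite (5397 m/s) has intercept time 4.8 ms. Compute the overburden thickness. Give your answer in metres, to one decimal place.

4.4 m

θ_c = arcsin(1752/5397) = 18.94°; cos θ_c = 0.9458.
tᵢ = 2h cos θ_c/V₁ ⇒ h = tᵢ·V₁/(2 cos θ_c) = 0.0048·1752/(2·0.9458) = 4.45 m.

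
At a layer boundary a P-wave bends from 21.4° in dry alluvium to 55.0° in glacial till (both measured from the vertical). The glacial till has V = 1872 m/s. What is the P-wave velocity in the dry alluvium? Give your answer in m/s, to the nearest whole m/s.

Snell's law: sin 21.4°/V₁ = sin 55.0°/V₂.
V₁ = V₂·sin 21.4°/sin 55.0° = 1872 × 0.4454 = 833.85 m/s.

834 m/s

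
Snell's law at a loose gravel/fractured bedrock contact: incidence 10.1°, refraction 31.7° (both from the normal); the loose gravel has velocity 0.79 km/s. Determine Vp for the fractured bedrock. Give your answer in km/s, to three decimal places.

sin 10.1° = 0.1754; sin 31.7° = 0.5255.
V₂ = V₁·(sin θ₂/sin θ₁) = 0.79·(0.5255/0.1754) = 2.367 km/s.

2.367 km/s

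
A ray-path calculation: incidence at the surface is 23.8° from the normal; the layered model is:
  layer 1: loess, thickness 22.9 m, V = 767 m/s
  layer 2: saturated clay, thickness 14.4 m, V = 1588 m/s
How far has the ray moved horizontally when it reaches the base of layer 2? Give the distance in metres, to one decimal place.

32.0 m

Ray parameter p = sin 23.8° / 767 m/s = 5.2613e-04 s/m.
Layer 1: θ = 23.80°; offset = 22.9·tan 23.80° = 10.100 m.
Layer 2: sin θ = p·1588 = 0.8355 → θ = 56.67°; offset = 14.4·tan 56.67° = 21.895 m.
Total horizontal offset = 31.995 m.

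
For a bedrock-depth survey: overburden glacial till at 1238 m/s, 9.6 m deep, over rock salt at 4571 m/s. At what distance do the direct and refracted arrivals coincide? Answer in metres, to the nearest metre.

25 m

θ_c = arcsin(1238/4571) = 15.71°, so cos θ_c = 0.9626 and tᵢ = 2h cos θ_c/V₁ = 0.0149 s.
At crossover x/V₁ = x/V₂ + tᵢ ⇒ x = tᵢ/(1/V₁ − 1/V₂) = 0.01493/(8.0775e-04 − 2.1877e-04) = 25.35 m.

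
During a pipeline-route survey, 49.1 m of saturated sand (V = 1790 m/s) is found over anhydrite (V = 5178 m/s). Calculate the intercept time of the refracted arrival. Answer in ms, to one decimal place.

tᵢ = 2h·√(V₂²−V₁²)/(V₁V₂).
√(V₂²−V₁²) = √(5178²−1790²) = 4858.8 m/s.
tᵢ = 2·49.1·4858.8/(1790·5178) = 0.05148 s.

51.5 ms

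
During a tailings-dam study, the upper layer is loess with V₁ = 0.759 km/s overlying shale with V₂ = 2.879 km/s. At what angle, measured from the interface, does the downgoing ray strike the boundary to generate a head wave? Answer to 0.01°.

74.71°

Critical incidence: sin θ_c = V₁/V₂ = 0.759/2.879 = 0.2636.
θ_c = arcsin 0.2636 = 15.29°.
Measured from the interface: 90° − 15.29° = 74.71°.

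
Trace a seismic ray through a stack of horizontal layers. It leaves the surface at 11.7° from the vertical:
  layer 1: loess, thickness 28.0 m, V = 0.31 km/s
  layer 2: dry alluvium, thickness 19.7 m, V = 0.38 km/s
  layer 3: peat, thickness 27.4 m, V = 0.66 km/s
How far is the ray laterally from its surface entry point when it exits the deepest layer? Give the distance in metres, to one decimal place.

Apply Snell's law at each interface; in layer i the horizontal offset is hᵢ·tan θᵢ.
Layer 1: θ = 11.70°; offset = 28.0·tan 11.70° = 5.799 m.
Layer 2: sin θ = 0.38·sin 11.7°/0.31 = 0.2486, θ = 14.39°; offset = 19.7·tan 14.39° = 5.056 m.
Layer 3: sin θ = 0.66·sin 11.7°/0.31 = 0.4317, θ = 25.58°; offset = 27.4·tan 25.58° = 13.115 m.
Σ offsets = 23.969 m.

24.0 m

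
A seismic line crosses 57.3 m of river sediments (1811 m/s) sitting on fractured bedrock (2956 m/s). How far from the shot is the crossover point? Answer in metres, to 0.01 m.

θ_c = arcsin(1811/2956) = 37.78°, so cos θ_c = 0.7904 and tᵢ = 2h cos θ_c/V₁ = 0.0500 s.
At crossover x/V₁ = x/V₂ + tᵢ ⇒ x = tᵢ/(1/V₁ − 1/V₂) = 0.05001/(5.5218e-04 − 3.3829e-04) = 233.83 m.

233.83 m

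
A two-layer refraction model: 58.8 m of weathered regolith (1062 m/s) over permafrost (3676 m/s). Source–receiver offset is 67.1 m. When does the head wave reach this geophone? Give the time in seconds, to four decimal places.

0.1243 s

θ_c = arcsin(V₁/V₂) = arcsin(1062/3676) = 16.79°, cos θ_c = 0.9574.
Intercept time tᵢ = 2h cos θ_c / V₁ = 2·58.8·0.9574/1062 = 0.10601 s.
t = x/V₂ + tᵢ = 67.1/3676 + 0.10601 = 0.12427 s.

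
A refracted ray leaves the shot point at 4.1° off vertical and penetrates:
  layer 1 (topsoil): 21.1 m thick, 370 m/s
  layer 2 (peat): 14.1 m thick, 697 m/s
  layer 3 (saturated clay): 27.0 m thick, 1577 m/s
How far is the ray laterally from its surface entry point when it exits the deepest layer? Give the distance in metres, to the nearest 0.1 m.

12.1 m

Apply Snell's law at each interface; in layer i the horizontal offset is hᵢ·tan θᵢ.
Layer 1: θ = 4.10°; offset = 21.1·tan 4.10° = 1.512 m.
Layer 2: sin θ = 697·sin 4.1°/370 = 0.1347, θ = 7.74°; offset = 14.1·tan 7.74° = 1.917 m.
Layer 3: sin θ = 1577·sin 4.1°/370 = 0.3047, θ = 17.74°; offset = 27.0·tan 17.74° = 8.639 m.
Summing the layer offsets gives 12.068 m.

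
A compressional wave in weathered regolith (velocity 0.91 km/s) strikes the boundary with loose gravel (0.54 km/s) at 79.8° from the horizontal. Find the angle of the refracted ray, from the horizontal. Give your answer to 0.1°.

84.0°

Convert to the normal: θ₁ = 90° − 79.8° = 10.2°.
sin θ₁/V₁ = sin θ₂/V₂ ⇒ sin θ₂ = 0.54·sin 10.2°/0.91 = 0.54·0.1771/0.91 = 0.1051.
θ₂ = arcsin 0.1051 = 6.03° from the normal.
From the interface: 90° − 6.03° = 83.97°.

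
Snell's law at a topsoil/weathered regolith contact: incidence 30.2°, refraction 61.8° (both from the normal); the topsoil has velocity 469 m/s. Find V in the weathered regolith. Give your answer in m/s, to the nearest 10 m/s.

sin 30.2° = 0.5030; sin 61.8° = 0.8813.
V₂ = V₁·(sin θ₂/sin θ₁) = 469·(0.8813/0.5030) = 821.70 m/s.

820 m/s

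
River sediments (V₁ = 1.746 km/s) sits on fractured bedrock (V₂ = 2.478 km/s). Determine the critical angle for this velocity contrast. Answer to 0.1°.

Critical incidence: sin θ_c = V₁/V₂ = 1.746/2.478 = 0.7046.
θ_c = arcsin 0.7046 = 44.80°.

44.8°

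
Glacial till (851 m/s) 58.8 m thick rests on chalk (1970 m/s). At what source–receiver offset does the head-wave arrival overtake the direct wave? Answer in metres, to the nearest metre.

187 m

θ_c = arcsin(851/1970) = 25.59°, so cos θ_c = 0.9019 and tᵢ = 2h cos θ_c/V₁ = 0.1246 s.
At crossover x/V₁ = x/V₂ + tᵢ ⇒ x = tᵢ/(1/V₁ − 1/V₂) = 0.12463/(1.1751e-03 − 5.0761e-04) = 186.72 m.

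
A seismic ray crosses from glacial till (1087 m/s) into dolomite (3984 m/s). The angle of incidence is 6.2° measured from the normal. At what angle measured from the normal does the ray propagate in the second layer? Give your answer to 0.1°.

sin θ₁/V₁ = sin θ₂/V₂ ⇒ sin θ₂ = 3984·sin 6.2°/1087 = 3984·0.1080/1087 = 0.3958.
θ₂ = sin⁻¹(0.3958) = 23.32° (from vertical).

23.3°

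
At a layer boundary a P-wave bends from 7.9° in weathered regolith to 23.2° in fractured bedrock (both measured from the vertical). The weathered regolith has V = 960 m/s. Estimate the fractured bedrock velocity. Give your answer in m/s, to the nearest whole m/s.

Snell's law: sin 7.9°/V₁ = sin 23.2°/V₂.
V₂ = V₁·sin 23.2°/sin 7.9° = 960 × 2.8662 = 2751.54 m/s.

2752 m/s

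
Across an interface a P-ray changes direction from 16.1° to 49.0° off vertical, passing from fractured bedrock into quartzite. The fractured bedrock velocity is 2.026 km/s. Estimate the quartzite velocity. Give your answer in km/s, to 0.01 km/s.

5.51 km/s

sin 16.1° = 0.2773; sin 49.0° = 0.7547.
V₂ = V₁·(sin θ₂/sin θ₁) = 2.026·(0.7547/0.2773) = 5.51 km/s.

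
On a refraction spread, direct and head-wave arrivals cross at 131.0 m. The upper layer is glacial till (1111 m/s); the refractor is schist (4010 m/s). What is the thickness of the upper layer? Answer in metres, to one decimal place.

x_cross = 2h·√((V₂+V₁)/(V₂−V₁)) → h = x_cross / (2·√((V₂+V₁)/(V₂−V₁))).
√((V₂+V₁)/(V₂−V₁)) = √((4010+1111)/(4010−1111)) = 1.3291.
h = 131.0 / (2·1.3291) = 49.28 m.

49.3 m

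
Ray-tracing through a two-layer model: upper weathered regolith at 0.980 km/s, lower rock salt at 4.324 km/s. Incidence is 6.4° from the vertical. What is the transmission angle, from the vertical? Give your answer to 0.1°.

29.5°

sin θ₁/V₁ = sin θ₂/V₂ ⇒ sin θ₂ = 4.324·sin 6.4°/0.980 = 4.324·0.1115/0.980 = 0.4918.
θ₂ = arcsin 0.4918 = 29.46° from the normal.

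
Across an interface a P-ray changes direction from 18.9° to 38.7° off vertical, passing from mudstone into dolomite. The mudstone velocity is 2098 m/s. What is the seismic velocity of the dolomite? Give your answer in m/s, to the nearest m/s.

sin 18.9° = 0.3239; sin 38.7° = 0.6252.
V₂ = V₁·(sin θ₂/sin θ₁) = 2098·(0.6252/0.3239) = 4049.67 m/s.

4050 m/s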